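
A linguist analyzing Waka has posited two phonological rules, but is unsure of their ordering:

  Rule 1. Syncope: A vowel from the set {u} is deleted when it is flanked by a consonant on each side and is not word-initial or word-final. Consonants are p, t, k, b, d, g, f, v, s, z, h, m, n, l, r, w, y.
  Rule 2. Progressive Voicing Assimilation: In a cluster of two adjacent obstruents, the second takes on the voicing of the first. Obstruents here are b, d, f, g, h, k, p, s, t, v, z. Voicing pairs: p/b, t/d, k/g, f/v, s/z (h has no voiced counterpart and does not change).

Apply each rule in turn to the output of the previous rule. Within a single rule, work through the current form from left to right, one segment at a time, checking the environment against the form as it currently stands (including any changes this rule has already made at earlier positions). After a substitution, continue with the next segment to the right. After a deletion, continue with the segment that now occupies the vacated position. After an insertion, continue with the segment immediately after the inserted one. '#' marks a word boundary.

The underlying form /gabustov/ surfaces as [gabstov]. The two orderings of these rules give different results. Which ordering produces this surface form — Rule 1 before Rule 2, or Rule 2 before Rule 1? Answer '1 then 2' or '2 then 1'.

2 then 1

Order 1 then 2:
  1 Syncope: [gabustov] → [gabstov]
  2 Progressive Voicing Assimilation: [gabstov] → [gabzdov]
  result: [gabzdov]
Order 2 then 1:
  2 Progressive Voicing Assimilation: no change — [gabustov]
  1 Syncope: [gabustov] → [gabstov]
  result: [gabstov]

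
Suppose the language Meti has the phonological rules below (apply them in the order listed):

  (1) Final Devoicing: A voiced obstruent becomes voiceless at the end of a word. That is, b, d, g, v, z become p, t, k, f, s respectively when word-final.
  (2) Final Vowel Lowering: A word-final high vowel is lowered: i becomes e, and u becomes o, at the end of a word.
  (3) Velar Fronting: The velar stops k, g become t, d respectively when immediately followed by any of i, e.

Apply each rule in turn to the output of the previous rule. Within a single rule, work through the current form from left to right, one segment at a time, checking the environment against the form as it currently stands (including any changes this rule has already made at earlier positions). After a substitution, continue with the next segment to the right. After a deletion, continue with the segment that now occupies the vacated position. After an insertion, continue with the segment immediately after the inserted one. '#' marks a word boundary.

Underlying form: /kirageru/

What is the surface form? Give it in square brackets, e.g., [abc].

(1) Final Devoicing: no change — [kirageru]
(2) Final Vowel Lowering: [kirageru] → [kiragero]
(3) Velar Fronting: [kiragero] → [tiradero]

[tiradero]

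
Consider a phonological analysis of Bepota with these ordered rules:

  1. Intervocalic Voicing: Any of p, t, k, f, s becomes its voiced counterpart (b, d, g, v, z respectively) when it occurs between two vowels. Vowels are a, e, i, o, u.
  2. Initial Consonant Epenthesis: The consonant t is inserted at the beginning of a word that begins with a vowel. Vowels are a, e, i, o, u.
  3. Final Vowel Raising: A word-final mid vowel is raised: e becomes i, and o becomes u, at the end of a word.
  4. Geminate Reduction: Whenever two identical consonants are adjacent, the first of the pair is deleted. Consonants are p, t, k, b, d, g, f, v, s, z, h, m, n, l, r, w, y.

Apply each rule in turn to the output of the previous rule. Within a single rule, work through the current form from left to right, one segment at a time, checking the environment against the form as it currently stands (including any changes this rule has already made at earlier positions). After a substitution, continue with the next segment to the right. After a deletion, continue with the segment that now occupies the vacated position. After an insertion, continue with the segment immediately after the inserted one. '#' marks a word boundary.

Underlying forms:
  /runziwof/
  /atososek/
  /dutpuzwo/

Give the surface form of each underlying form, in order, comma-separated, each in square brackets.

/runziwof/:
  1 Intervocalic Voicing: no change — [runziwof]
  2 Initial Consonant Epenthesis: no change — [runziwof]
  3 Final Vowel Raising: no change — [runziwof]
  4 Geminate Reduction: no change — [runziwof]
/atososek/:
  1 Intervocalic Voicing: [atososek] → [adozozek]
  2 Initial Consonant Epenthesis: [adozozek] → [tadozozek]
  3 Final Vowel Raising: no change — [tadozozek]
  4 Geminate Reduction: no change — [tadozozek]
/dutpuzwo/:
  1 Intervocalic Voicing: no change — [dutpuzwo]
  2 Initial Consonant Epenthesis: no change — [dutpuzwo]
  3 Final Vowel Raising: [dutpuzwo] → [dutpuzwu]
  4 Geminate Reduction: no change — [dutpuzwu]

[runziwof], [tadozozek], [dutpuzwu]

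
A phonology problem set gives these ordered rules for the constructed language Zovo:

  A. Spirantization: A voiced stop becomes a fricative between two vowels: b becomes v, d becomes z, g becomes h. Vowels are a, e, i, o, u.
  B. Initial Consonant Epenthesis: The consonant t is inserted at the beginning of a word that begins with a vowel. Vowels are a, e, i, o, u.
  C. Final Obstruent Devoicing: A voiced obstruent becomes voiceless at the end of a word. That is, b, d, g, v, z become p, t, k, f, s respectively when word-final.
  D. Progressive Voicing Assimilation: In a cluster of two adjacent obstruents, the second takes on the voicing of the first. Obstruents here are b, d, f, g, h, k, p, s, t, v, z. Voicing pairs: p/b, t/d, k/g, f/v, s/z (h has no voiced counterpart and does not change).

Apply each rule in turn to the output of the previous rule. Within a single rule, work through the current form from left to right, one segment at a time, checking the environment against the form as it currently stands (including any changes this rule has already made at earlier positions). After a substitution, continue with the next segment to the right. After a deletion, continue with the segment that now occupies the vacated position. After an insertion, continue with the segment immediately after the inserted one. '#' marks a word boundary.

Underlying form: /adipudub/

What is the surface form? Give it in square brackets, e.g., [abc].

[tazipuzup]

A Spirantization: [adipudub] → [azipuzub]
B Initial Consonant Epenthesis: [azipuzub] → [tazipuzub]
C Final Obstruent Devoicing: [tazipuzub] → [tazipuzup]
D Progressive Voicing Assimilation: no change — [tazipuzup]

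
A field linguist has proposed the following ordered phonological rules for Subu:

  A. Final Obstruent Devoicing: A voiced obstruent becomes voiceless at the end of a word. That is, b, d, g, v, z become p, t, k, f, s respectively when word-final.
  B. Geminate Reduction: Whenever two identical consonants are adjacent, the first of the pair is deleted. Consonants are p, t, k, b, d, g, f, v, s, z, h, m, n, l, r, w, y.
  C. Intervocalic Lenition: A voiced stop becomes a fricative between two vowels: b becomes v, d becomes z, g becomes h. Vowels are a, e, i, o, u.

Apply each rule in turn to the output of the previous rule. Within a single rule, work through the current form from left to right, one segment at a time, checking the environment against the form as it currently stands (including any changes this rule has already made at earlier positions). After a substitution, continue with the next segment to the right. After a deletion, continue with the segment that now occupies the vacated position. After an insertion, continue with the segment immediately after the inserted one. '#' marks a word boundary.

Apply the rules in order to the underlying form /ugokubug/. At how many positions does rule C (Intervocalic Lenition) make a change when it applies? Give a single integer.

A Final Obstruent Devoicing: [ugokubug] → [ugokubuk]
B Geminate Reduction: no change — [ugokubuk]
C Intervocalic Lenition: [ugokubuk] → [uhokuvuk]
Rule C changed 2 position(s).

2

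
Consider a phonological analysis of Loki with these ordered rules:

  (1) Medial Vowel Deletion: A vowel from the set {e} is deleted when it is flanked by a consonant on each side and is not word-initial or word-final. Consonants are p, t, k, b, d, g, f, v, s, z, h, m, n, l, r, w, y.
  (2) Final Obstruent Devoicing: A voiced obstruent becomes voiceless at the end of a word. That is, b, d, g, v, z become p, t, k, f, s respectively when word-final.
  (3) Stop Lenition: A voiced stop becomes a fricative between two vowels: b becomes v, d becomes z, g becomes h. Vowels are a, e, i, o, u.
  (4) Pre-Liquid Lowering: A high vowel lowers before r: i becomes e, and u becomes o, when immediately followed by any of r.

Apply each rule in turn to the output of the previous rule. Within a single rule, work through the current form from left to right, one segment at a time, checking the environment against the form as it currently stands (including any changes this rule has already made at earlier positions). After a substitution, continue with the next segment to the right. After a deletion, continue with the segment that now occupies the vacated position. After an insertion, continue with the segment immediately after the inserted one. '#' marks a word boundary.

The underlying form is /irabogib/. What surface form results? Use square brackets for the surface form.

(1) Medial Vowel Deletion: no change — [irabogib]
(2) Final Obstruent Devoicing: [irabogib] → [irabogip]
(3) Stop Lenition: [irabogip] → [iravohip]
(4) Pre-Liquid Lowering: [iravohip] → [eravohip]

[eravohip]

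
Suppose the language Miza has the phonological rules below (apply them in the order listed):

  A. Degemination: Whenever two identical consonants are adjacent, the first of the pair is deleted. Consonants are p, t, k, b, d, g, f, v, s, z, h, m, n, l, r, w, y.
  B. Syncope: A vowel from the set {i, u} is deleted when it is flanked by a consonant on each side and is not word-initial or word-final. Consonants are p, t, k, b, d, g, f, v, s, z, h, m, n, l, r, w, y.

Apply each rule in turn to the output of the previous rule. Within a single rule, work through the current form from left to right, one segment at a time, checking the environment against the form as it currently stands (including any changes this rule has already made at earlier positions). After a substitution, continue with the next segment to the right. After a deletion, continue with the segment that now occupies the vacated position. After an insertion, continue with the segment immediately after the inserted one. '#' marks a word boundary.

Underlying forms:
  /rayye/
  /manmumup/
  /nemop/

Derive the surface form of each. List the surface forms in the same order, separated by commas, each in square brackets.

/rayye/:
  A Degemination: [rayye] → [raye]
  B Syncope: no change — [raye]
/manmumup/:
  A Degemination: no change — [manmumup]
  B Syncope: [manmumup] → [manmmp]
/nemop/:
  A Degemination: no change — [nemop]
  B Syncope: no change — [nemop]

[raye], [manmmp], [nemop]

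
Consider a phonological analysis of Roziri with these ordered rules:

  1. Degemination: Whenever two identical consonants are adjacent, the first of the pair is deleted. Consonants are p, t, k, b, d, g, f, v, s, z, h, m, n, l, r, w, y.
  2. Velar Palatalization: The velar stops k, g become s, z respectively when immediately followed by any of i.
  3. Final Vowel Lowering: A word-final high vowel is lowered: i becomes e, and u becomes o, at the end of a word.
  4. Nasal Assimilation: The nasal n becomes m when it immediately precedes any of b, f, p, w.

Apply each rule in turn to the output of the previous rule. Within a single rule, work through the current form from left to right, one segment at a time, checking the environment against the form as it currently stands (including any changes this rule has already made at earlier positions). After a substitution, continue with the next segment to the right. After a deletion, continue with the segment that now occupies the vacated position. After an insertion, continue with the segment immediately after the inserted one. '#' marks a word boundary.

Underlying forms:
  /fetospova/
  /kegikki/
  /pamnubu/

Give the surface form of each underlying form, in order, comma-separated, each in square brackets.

[fetospova], [kezise], [pamnubo]

/fetospova/:
  1 Degemination: no change — [fetospova]
  2 Velar Palatalization: no change — [fetospova]
  3 Final Vowel Lowering: no change — [fetospova]
  4 Nasal Assimilation: no change — [fetospova]
/kegikki/:
  1 Degemination: [kegikki] → [kegiki]
  2 Velar Palatalization: [kegiki] → [kezisi]
  3 Final Vowel Lowering: [kezisi] → [kezise]
  4 Nasal Assimilation: no change — [kezise]
/pamnubu/:
  1 Degemination: no change — [pamnubu]
  2 Velar Palatalization: no change — [pamnubu]
  3 Final Vowel Lowering: [pamnubu] → [pamnubo]
  4 Nasal Assimilation: no change — [pamnubo]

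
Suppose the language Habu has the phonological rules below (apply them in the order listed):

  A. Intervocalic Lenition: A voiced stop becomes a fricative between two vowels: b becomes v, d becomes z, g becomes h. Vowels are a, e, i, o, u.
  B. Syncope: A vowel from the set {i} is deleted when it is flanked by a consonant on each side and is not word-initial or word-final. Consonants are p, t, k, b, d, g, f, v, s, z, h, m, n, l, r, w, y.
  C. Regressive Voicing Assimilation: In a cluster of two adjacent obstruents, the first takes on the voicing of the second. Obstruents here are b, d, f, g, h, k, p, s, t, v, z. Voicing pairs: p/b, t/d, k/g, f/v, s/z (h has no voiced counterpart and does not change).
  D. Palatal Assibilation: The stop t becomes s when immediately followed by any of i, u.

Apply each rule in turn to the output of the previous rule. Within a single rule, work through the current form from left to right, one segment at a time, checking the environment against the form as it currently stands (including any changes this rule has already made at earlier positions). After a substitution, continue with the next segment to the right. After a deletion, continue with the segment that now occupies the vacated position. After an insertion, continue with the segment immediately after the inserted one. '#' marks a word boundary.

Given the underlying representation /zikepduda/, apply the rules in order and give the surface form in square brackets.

A Intervocalic Lenition: [zikepduda] → [zikepduza]
B Syncope: [zikepduza] → [zkepduza]
C Regressive Voicing Assimilation: [zkepduza] → [skebduza]
D Palatal Assibilation: no change — [skebduza]

[skebduza]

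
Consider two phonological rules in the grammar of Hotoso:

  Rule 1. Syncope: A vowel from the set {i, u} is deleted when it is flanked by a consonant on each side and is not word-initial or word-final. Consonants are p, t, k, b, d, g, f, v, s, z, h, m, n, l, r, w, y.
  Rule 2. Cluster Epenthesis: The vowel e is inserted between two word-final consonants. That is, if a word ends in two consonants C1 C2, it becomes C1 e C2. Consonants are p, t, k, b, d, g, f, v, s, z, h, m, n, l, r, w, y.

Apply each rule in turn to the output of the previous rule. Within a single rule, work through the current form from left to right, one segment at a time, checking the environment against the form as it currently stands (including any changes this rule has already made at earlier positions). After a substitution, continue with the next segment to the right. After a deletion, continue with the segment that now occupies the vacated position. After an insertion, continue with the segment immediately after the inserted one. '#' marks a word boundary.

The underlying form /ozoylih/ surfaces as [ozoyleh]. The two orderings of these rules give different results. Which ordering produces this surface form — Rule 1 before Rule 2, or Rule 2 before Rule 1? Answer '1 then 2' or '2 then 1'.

Order 1 then 2:
  1 Syncope: [ozoylih] → [ozoylh]
  2 Cluster Epenthesis: [ozoylh] → [ozoyleh]
  result: [ozoyleh]
Order 2 then 1:
  2 Cluster Epenthesis: no change — [ozoylih]
  1 Syncope: [ozoylih] → [ozoylh]
  result: [ozoylh]

1 then 2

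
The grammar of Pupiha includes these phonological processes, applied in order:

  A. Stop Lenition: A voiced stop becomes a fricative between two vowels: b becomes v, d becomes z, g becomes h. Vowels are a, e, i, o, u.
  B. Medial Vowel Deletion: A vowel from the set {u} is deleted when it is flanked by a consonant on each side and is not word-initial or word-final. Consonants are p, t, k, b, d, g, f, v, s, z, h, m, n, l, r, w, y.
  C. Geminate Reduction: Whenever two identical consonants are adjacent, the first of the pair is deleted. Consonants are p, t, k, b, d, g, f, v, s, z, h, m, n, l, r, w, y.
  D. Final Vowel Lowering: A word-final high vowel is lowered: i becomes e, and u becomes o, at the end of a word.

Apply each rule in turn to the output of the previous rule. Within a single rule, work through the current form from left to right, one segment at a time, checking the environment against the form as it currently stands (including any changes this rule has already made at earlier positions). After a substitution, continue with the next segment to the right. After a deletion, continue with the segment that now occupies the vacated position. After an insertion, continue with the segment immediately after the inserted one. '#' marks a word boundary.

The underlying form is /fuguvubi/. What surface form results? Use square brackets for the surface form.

[fhve]

A Stop Lenition: [fuguvubi] → [fuhuvuvi]
B Medial Vowel Deletion: [fuhuvuvi] → [fhvvi]
C Geminate Reduction: [fhvvi] → [fhvi]
D Final Vowel Lowering: [fhvi] → [fhve]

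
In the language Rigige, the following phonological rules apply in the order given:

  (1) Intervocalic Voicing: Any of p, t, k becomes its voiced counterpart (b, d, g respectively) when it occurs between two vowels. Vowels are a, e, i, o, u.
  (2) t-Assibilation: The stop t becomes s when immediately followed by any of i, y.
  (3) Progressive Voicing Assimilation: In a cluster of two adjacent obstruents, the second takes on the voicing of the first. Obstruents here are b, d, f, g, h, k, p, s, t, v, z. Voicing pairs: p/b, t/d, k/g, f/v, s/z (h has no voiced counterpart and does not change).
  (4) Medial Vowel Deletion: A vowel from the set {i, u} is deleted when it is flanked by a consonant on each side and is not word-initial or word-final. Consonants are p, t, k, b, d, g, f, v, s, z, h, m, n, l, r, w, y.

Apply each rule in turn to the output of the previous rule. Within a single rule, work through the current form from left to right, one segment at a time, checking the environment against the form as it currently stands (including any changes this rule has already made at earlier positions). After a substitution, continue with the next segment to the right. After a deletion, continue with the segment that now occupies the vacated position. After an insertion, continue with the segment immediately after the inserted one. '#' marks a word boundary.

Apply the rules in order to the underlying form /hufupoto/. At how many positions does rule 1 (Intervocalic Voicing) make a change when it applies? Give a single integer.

2

(1) Intervocalic Voicing: [hufupoto] → [hufubodo]
(2) t-Assibilation: no change — [hufubodo]
(3) Progressive Voicing Assimilation: no change — [hufubodo]
(4) Medial Vowel Deletion: [hufubodo] → [hfbodo]
Rule 1 changed 2 position(s).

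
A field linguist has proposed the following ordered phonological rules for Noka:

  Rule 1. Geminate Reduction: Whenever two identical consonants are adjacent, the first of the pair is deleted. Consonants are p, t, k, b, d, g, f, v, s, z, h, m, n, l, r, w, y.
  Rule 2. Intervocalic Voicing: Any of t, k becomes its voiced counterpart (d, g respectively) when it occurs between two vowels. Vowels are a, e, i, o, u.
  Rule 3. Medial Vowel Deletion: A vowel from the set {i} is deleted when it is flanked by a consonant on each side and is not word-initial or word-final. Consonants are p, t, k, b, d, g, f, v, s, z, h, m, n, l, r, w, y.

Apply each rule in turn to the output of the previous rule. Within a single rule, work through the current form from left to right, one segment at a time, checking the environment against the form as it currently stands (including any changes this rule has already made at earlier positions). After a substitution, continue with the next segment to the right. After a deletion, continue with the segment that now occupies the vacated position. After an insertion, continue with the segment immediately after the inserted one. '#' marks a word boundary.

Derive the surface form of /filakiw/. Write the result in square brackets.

[flagw]

Rule 1 Geminate Reduction: no change — [filakiw]
Rule 2 Intervocalic Voicing: [filakiw] → [filagiw]
Rule 3 Medial Vowel Deletion: [filagiw] → [flagw]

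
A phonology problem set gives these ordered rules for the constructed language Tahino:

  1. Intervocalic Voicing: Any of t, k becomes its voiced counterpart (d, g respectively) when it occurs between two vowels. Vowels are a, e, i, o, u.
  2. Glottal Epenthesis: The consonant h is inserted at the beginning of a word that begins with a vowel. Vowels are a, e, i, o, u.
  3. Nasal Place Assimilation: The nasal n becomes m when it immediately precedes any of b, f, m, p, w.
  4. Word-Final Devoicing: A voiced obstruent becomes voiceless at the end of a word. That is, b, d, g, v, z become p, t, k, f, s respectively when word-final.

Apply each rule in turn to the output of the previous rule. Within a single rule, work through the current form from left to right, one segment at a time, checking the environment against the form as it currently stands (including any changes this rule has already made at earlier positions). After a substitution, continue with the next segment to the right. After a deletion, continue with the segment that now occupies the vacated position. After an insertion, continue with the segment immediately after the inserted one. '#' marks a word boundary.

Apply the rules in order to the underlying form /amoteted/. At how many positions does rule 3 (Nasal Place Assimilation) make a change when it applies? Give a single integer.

0

1 Intervocalic Voicing: [amoteted] → [amodeded]
2 Glottal Epenthesis: [amodeded] → [hamodeded]
3 Nasal Place Assimilation: no change — [hamodeded]
4 Word-Final Devoicing: [hamodeded] → [hamodedet]
Rule 3 changed 0 position(s).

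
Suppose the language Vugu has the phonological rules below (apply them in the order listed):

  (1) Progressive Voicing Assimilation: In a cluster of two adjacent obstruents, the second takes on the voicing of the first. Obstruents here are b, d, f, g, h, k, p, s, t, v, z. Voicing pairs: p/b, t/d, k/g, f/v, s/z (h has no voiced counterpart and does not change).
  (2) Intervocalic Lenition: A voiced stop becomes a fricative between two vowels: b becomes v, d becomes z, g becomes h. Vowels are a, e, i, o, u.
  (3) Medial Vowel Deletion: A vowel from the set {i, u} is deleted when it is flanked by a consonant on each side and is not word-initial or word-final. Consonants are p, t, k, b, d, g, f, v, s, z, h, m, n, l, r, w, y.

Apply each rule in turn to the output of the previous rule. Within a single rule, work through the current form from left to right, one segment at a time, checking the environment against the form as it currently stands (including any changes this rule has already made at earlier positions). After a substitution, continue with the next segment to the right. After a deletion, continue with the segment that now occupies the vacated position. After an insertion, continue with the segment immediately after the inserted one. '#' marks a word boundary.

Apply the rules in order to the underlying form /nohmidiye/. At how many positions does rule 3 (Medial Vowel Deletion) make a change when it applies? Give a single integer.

2

(1) Progressive Voicing Assimilation: no change — [nohmidiye]
(2) Intervocalic Lenition: [nohmidiye] → [nohmiziye]
(3) Medial Vowel Deletion: [nohmiziye] → [nohmzye]
Rule 3 changed 2 position(s).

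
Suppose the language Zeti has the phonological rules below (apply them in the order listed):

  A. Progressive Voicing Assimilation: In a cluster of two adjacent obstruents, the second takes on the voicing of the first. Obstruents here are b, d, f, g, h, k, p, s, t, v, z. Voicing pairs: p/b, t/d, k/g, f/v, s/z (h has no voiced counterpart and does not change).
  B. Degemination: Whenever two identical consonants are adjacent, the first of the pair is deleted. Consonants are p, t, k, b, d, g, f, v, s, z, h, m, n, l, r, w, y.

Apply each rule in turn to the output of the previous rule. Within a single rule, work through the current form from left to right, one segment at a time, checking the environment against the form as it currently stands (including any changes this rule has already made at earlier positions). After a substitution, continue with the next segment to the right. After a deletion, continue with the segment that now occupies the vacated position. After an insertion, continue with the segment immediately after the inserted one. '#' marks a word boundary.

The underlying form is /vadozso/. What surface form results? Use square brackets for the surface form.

[vadozo]

A Progressive Voicing Assimilation: [vadozso] → [vadozzo]
B Degemination: [vadozzo] → [vadozo]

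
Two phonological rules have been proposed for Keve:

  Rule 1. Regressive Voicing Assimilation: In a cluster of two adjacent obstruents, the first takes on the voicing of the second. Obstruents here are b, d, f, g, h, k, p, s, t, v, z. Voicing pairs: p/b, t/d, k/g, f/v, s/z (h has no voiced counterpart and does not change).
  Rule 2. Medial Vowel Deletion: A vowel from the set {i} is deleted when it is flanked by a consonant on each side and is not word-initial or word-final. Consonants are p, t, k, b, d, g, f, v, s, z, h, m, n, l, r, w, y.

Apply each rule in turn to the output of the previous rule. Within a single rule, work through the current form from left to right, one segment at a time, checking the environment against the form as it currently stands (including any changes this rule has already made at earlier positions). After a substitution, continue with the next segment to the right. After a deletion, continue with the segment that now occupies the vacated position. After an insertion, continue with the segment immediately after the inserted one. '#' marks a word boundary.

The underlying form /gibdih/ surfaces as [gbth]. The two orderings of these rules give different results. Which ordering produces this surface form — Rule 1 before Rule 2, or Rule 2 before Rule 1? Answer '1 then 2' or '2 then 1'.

Order 1 then 2:
  1 Regressive Voicing Assimilation: no change — [gibdih]
  2 Medial Vowel Deletion: [gibdih] → [gbdh]
  result: [gbdh]
Order 2 then 1:
  2 Medial Vowel Deletion: [gibdih] → [gbdh]
  1 Regressive Voicing Assimilation: [gbdh] → [gbth]
  result: [gbth]

2 then 1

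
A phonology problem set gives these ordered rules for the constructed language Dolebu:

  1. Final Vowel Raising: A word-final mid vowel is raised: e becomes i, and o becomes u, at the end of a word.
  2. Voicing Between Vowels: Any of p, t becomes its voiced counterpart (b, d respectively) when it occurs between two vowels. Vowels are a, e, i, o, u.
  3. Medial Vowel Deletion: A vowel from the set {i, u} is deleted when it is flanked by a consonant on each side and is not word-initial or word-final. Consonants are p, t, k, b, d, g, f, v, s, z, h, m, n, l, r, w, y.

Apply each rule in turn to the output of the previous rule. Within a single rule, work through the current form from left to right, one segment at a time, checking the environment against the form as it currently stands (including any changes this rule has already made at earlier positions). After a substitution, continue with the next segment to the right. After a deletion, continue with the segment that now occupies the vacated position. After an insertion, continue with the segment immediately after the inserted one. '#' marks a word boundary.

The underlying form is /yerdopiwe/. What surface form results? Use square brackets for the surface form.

1 Final Vowel Raising: [yerdopiwe] → [yerdopiwi]
2 Voicing Between Vowels: [yerdopiwi] → [yerdobiwi]
3 Medial Vowel Deletion: [yerdobiwi] → [yerdobwi]

[yerdobwi]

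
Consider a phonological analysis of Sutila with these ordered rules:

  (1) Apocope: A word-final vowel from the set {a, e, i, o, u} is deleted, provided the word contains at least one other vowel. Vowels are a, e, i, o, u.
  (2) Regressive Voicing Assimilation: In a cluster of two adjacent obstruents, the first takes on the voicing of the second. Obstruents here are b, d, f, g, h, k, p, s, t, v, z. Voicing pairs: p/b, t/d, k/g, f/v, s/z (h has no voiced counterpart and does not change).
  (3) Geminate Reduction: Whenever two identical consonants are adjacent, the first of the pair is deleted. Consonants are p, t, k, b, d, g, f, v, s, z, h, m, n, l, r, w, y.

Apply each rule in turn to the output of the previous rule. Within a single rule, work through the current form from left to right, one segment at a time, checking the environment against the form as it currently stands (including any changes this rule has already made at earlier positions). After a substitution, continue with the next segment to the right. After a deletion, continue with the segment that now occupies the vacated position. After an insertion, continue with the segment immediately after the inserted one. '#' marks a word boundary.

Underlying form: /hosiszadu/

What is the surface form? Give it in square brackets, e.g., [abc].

(1) Apocope: [hosiszadu] → [hosiszad]
(2) Regressive Voicing Assimilation: [hosiszad] → [hosizzad]
(3) Geminate Reduction: [hosizzad] → [hosizad]

[hosizad]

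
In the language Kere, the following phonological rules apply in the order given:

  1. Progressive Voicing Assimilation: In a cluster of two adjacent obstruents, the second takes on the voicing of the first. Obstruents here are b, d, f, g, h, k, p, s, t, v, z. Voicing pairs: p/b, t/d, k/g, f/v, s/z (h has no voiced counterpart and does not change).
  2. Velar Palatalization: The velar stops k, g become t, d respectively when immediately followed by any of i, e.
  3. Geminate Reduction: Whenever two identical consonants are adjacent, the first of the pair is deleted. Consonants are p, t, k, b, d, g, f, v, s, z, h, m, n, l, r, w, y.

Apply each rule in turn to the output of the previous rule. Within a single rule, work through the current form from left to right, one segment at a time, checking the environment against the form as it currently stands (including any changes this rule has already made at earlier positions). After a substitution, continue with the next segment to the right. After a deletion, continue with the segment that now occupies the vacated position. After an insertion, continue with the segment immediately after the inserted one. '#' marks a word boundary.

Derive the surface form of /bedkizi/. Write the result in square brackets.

1 Progressive Voicing Assimilation: [bedkizi] → [bedgizi]
2 Velar Palatalization: [bedgizi] → [beddizi]
3 Geminate Reduction: [beddizi] → [bedizi]

[bedizi]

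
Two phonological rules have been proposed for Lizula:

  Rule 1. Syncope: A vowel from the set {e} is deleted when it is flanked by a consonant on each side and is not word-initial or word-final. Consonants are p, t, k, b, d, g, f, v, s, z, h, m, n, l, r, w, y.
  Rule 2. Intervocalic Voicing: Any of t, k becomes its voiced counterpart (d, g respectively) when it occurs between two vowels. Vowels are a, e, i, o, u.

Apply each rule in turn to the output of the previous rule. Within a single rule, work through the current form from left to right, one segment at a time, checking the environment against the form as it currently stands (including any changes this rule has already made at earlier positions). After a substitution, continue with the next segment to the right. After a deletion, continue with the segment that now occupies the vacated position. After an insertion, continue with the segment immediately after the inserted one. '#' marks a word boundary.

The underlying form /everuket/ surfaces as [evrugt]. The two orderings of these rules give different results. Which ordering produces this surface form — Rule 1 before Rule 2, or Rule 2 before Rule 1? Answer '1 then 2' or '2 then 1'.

Order 1 then 2:
  1 Syncope: [everuket] → [evrukt]
  2 Intervocalic Voicing: no change — [evrukt]
  result: [evrukt]
Order 2 then 1:
  2 Intervocalic Voicing: [everuket] → [everuget]
  1 Syncope: [everuget] → [evrugt]
  result: [evrugt]

2 then 1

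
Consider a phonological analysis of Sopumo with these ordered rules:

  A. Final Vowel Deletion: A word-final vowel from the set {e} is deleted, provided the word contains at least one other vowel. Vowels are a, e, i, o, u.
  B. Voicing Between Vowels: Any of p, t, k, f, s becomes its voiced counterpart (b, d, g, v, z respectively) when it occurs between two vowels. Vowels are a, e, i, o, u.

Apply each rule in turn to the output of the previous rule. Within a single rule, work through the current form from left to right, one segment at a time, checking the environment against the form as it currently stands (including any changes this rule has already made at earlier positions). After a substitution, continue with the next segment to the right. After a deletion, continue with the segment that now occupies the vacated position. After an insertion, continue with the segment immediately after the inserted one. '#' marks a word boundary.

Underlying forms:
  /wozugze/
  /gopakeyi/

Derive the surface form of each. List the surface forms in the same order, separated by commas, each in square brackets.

[wozugz], [gobageyi]

/wozugze/:
  A Final Vowel Deletion: [wozugze] → [wozugz]
  B Voicing Between Vowels: no change — [wozugz]
/gopakeyi/:
  A Final Vowel Deletion: no change — [gopakeyi]
  B Voicing Between Vowels: [gopakeyi] → [gobageyi]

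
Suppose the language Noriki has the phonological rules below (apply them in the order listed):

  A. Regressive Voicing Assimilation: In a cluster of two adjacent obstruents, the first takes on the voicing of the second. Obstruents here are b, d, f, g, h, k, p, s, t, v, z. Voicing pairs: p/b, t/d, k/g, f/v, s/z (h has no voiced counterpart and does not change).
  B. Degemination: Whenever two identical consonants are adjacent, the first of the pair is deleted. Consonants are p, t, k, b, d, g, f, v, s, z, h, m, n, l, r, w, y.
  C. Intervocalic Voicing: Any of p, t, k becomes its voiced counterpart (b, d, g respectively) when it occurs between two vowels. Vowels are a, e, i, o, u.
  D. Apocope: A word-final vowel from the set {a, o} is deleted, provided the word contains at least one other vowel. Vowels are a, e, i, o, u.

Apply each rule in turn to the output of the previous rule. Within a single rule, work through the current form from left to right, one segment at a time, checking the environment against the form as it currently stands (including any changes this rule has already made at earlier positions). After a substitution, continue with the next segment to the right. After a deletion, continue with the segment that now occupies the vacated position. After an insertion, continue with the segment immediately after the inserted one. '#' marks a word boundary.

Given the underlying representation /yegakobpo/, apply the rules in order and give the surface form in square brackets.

A Regressive Voicing Assimilation: [yegakobpo] → [yegakoppo]
B Degemination: [yegakoppo] → [yegakopo]
C Intervocalic Voicing: [yegakopo] → [yegagobo]
D Apocope: [yegagobo] → [yegagob]

[yegagob]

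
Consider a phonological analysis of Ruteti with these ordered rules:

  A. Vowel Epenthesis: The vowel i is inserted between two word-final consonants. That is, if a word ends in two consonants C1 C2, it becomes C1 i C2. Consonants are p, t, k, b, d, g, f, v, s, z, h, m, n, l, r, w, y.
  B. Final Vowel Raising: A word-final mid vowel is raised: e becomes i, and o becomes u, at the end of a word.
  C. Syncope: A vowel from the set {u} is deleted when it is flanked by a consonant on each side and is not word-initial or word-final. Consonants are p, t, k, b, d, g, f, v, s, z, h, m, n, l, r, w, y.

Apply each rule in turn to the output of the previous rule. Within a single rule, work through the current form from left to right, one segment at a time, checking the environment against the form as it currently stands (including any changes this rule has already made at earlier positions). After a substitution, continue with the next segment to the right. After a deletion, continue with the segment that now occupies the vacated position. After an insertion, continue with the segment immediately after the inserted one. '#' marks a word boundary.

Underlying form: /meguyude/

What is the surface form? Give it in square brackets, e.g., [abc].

A Vowel Epenthesis: no change — [meguyude]
B Final Vowel Raising: [meguyude] → [meguyudi]
C Syncope: [meguyudi] → [megydi]

[megydi]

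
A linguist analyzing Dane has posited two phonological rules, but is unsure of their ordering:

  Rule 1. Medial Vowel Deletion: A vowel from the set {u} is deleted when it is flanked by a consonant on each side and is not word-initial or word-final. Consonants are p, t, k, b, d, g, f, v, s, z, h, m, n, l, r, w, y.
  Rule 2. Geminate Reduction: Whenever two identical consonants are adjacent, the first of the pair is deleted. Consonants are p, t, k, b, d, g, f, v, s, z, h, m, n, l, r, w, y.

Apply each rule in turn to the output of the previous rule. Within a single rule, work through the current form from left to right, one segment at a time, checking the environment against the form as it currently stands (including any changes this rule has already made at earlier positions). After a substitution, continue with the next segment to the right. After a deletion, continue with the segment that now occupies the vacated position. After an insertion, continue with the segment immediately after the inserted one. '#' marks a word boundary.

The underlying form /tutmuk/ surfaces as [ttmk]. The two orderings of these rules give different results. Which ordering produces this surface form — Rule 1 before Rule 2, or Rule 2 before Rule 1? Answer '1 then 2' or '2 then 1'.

2 then 1

Order 1 then 2:
  1 Medial Vowel Deletion: [tutmuk] → [ttmk]
  2 Geminate Reduction: [ttmk] → [tmk]
  result: [tmk]
Order 2 then 1:
  2 Geminate Reduction: no change — [tutmuk]
  1 Medial Vowel Deletion: [tutmuk] → [ttmk]
  result: [ttmk]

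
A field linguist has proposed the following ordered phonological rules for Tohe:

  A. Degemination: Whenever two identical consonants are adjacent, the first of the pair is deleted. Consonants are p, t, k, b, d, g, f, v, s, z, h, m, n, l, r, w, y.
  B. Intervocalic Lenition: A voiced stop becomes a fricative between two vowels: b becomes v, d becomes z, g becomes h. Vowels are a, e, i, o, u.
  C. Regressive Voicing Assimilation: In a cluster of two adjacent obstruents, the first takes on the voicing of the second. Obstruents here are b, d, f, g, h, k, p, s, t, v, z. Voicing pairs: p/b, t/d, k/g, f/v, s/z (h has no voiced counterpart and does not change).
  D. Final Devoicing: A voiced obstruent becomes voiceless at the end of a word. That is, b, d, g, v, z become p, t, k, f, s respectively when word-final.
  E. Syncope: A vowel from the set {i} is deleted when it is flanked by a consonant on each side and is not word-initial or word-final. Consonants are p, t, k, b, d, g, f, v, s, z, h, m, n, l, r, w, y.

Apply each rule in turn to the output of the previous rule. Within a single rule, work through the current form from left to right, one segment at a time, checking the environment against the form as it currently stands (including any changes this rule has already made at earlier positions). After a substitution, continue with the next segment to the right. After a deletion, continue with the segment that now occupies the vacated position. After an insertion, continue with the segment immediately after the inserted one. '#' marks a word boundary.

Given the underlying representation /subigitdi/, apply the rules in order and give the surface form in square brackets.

A Degemination: no change — [subigitdi]
B Intervocalic Lenition: [subigitdi] → [suvihitdi]
C Regressive Voicing Assimilation: [suvihitdi] → [suvihiddi]
D Final Devoicing: no change — [suvihiddi]
E Syncope: [suvihiddi] → [suvhddi]

[suvhddi]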